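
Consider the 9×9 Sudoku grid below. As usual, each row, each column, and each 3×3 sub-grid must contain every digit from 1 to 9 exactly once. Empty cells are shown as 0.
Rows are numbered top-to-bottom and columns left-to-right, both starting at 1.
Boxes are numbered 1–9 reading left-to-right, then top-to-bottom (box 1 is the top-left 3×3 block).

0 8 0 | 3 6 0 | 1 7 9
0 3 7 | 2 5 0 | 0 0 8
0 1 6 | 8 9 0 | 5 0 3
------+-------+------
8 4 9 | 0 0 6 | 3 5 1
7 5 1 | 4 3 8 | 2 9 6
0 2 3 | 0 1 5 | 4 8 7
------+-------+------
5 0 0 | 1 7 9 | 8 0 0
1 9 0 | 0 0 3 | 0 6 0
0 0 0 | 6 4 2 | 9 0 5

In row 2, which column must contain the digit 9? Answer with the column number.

1

Consider where 9 can go in row 2.
R2C6 is out (column 6 already has a 9).
R2C7 is out (column 7 already has a 9).
R2C8 is out (column 8 already has a 9).
So the only cell in row 2 that can hold 9 is R2C1.
That is column 1.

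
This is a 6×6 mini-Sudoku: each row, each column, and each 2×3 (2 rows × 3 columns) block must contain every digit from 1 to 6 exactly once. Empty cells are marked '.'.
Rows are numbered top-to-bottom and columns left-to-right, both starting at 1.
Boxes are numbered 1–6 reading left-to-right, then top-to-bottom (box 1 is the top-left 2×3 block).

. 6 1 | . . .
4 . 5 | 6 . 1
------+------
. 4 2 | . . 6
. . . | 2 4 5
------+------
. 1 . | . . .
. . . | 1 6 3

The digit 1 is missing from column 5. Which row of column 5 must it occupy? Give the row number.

3

Consider where 1 can go in column 5.
r1c5 is out (row 1 already has a 1).
r2c5 is out (row 2 already has a 1).
r5c5 is out (row 5 already has a 1).
So the only cell in column 5 that can hold 1 is r3c5.
That is row 3.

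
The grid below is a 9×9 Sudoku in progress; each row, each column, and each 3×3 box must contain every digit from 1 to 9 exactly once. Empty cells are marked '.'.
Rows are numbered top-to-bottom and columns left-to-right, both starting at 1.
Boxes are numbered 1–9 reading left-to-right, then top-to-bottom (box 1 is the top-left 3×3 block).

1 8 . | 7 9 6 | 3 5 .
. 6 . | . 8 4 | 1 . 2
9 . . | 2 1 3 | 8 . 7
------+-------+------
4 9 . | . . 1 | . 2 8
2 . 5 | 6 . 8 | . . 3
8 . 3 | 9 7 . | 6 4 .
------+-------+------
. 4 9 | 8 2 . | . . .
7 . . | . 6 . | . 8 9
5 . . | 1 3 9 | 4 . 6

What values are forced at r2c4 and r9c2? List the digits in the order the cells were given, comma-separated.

For r2c4:
  Row 2 already contains {1, 2, 4, 6, 8}.
  Column 4 already contains {1, 2, 6, 7, 8, 9}.
  Its 3×3 block (box 2) already contains {1, 2, 3, 4, 6, 7, 8, 9}.
  The only value from 1–9 not eliminated is 5, so r2c4 = 5.
For r9c2:
  Row 9 already contains {1, 3, 4, 5, 6, 9}.
  Column 2 already contains {4, 6, 8, 9}.
  Its 3×3 block (box 7) already contains {4, 5, 7, 9}.
  The only value from 1–9 not eliminated is 2, so r9c2 = 2.

5,2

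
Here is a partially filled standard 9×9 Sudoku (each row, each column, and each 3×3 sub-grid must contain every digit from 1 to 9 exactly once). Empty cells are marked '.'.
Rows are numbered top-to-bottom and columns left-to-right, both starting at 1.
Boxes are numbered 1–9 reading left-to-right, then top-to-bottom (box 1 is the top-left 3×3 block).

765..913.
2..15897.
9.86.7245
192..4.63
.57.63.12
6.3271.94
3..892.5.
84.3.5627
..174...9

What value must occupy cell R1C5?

2

Row 1 already contains {1, 3, 5, 6, 7, 9}.
Column 5 already contains {4, 5, 6, 7, 9}.
Its 3×3 block (box 2) already contains {1, 5, 6, 7, 8, 9}.
The only value from 1–9 not eliminated is 2, so R1C5 = 2.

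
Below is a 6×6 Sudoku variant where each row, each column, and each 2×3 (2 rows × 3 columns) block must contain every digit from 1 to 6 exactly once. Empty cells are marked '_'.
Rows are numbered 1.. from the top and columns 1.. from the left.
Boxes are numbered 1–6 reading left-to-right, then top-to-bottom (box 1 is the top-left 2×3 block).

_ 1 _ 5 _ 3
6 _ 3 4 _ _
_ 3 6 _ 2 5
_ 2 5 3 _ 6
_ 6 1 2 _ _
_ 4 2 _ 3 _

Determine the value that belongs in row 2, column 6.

2

Cell row 2, column 6 itself could take any of {1, 2} by direct elimination.
Consider where 2 can go in row 2.
row 2, column 2 is out (column 2 already has a 2).
row 2, column 5 is out (column 5 already has a 2).
So the only cell in row 2 that can hold 2 is row 2, column 6.
Therefore row 2, column 6 = 2.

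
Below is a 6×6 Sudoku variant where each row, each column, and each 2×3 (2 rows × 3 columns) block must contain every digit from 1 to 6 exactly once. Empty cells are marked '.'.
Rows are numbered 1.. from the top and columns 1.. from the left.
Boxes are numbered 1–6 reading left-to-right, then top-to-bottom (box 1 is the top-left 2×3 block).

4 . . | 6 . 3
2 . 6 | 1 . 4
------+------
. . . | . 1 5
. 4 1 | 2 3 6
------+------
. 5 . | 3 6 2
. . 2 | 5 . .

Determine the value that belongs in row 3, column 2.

2

Cell row 3, column 2 itself could take any of {2, 3, 6} by direct elimination.
Consider where 2 can go in row 3.
row 3, column 1 is out (column 1 already has a 2).
row 3, column 3 is out (column 3 already has a 2).
row 3, column 4 is out (column 4 already has a 2).
So the only cell in row 3 that can hold 2 is row 3, column 2.
Therefore row 3, column 2 = 2.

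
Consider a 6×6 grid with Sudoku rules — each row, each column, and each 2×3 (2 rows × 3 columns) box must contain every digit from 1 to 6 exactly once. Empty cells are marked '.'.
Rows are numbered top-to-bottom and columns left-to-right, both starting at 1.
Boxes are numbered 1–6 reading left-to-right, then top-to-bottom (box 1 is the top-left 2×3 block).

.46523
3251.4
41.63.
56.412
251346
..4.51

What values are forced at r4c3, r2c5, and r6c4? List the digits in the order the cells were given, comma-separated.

3,6,2

For r4c3:
  Row 4 already contains {1, 2, 4, 5, 6}.
  Column 3 already contains {1, 4, 5, 6}.
  Its 2×3 block (box 3) already contains {1, 4, 5, 6}.
  The only value from 1–6 not eliminated is 3, so r4c3 = 3.
For r2c5:
  Row 2 already contains {1, 2, 3, 4, 5}.
  Column 5 already contains {1, 2, 3, 4, 5}.
  Its 2×3 block (box 2) already contains {1, 2, 3, 4, 5}.
  The only value from 1–6 not eliminated is 6, so r2c5 = 6.
For r6c4:
  Row 6 already contains {1, 4, 5}.
  Column 4 already contains {1, 3, 4, 5, 6}.
  Its 2×3 block (box 6) already contains {1, 3, 4, 5, 6}.
  The only value from 1–6 not eliminated is 2, so r6c4 = 2.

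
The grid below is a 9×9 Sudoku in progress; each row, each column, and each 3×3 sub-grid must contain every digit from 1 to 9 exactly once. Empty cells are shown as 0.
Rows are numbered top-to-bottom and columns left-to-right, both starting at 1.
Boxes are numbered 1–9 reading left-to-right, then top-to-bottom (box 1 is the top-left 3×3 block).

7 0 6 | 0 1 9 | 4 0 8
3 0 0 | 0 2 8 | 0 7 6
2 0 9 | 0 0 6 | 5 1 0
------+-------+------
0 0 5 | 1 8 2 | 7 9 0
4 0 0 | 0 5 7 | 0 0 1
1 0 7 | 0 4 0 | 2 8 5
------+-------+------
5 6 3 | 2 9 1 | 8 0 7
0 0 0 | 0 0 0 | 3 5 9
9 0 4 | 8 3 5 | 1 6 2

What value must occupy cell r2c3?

1

Row 2 already contains {2, 3, 6, 7, 8}.
Column 3 already contains {3, 4, 5, 6, 7, 9}.
Its 3×3 block (box 1) already contains {2, 3, 6, 7, 9}.
The only value from 1–9 not eliminated is 1, so r2c3 = 1.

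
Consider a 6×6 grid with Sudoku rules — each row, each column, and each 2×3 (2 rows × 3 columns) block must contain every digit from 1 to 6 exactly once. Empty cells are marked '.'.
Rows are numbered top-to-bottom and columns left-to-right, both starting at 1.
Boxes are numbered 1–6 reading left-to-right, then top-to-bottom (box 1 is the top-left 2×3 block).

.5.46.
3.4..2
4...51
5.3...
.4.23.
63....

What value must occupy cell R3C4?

Cell R3C4 itself could take any of {3, 6} by direct elimination.
Consider where 3 can go in box 4.
R4C4 is out (row 4 already has a 3).
R4C5 is out (row 4 already has a 3).
R4C6 is out (row 4 already has a 3).
So the only cell in box 4 that can hold 3 is R3C4.
Therefore R3C4 = 3.

3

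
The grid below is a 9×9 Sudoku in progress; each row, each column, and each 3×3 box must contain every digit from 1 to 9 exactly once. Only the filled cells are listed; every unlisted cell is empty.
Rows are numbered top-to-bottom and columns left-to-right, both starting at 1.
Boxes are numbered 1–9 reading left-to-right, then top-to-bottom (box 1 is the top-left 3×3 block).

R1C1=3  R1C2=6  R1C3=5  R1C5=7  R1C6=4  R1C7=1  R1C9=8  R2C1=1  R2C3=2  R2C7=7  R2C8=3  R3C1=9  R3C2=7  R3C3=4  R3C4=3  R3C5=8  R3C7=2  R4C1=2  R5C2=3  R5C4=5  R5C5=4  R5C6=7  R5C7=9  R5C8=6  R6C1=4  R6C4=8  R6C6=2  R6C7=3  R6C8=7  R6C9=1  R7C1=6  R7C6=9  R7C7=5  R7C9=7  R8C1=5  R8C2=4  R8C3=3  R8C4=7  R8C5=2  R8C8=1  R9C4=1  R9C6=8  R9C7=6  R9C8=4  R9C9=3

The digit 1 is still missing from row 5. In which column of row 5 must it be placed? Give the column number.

Consider where 1 can go in row 5.
R5C1 is out (column 1 already has a 1).
R5C9 is out (column 9 already has a 1).
So the only cell in row 5 that can hold 1 is R5C3.
That is column 3.

3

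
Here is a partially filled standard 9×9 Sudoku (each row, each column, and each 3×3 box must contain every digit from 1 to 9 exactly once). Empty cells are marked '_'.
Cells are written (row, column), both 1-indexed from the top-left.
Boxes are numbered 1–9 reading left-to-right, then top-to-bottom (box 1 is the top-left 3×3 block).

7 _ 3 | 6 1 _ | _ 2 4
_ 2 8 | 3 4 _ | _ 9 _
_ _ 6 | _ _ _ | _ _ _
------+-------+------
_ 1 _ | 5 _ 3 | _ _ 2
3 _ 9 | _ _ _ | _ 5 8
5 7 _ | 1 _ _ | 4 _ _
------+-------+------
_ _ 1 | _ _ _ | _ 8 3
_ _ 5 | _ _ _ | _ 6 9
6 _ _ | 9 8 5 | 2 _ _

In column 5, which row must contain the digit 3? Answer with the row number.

Consider where 3 can go in column 5.
(3,5) is out (box 2 already has a 3).
(4,5) is out (row 4 already has a 3).
(5,5) is out (row 5 already has a 3).
(6,5) is out (box 5 already has a 3).
(7,5) is out (row 7 already has a 3).
So the only cell in column 5 that can hold 3 is (8,5).
That is row 8.

8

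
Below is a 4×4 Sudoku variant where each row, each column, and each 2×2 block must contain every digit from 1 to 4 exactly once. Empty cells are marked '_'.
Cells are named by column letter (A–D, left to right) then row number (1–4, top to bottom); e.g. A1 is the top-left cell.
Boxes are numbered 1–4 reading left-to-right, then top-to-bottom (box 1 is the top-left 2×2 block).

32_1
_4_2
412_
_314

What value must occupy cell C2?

3

Row 2 already contains {2, 4}.
Column C already contains {1, 2}.
Its 2×2 block (box 2) already contains {1, 2}.
The only value from 1–4 not eliminated is 3, so C2 = 3.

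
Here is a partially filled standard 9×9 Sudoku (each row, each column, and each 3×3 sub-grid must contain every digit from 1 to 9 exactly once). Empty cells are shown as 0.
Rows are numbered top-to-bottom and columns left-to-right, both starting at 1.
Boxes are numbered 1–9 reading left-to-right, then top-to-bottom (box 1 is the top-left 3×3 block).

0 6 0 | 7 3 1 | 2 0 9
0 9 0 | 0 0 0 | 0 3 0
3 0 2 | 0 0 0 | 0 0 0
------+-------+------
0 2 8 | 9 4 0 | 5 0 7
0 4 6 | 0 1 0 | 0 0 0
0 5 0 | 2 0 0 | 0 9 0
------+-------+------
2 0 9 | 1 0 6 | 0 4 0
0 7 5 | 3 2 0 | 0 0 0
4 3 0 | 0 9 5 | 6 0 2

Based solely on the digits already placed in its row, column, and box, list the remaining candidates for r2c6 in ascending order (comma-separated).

Row 2 already contains {3, 9}.
Column 6 already contains {1, 5, 6}.
Its 3×3 block (box 2) already contains {1, 3, 7}.
Removing those from 1–9 leaves {2, 4, 8} as the candidates for r2c6.

2,4,8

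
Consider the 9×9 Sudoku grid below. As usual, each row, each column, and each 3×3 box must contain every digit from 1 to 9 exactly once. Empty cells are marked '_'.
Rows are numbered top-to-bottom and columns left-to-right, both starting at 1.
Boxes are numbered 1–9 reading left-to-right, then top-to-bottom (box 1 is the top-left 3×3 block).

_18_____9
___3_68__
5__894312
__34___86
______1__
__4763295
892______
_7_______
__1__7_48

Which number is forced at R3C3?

7

Cell R3C3 itself could take any of {6, 7} by direct elimination.
Consider where 7 can go in row 3.
R3C2 is out (column 2 already has a 7).
So the only cell in row 3 that can hold 7 is R3C3.
Therefore R3C3 = 7.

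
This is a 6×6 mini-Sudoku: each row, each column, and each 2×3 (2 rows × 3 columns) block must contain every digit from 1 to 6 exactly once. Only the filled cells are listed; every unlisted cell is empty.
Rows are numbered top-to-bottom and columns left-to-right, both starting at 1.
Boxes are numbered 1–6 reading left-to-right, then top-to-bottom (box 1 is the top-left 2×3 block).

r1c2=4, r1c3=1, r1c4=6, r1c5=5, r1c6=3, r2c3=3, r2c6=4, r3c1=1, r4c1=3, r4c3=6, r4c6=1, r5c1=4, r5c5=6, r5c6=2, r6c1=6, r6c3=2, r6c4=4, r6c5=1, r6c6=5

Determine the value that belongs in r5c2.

1

Cell r5c2 itself could take any of {1, 3, 5} by direct elimination.
Consider where 1 can go in row 5.
r5c3 is out (column 3 already has a 1).
r5c4 is out (box 6 already has a 1).
So the only cell in row 5 that can hold 1 is r5c2.
Therefore r5c2 = 1.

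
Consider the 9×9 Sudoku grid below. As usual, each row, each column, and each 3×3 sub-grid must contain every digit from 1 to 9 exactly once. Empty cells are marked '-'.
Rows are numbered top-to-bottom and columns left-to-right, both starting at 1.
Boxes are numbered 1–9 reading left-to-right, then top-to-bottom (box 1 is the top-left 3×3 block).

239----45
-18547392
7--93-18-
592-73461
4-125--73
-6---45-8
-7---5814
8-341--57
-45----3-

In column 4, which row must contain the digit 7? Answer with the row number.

9

Consider where 7 can go in column 4.
r1c4 is out (box 2 already has a 7).
r4c4 is out (row 4 already has a 7).
r6c4 is out (box 5 already has a 7).
r7c4 is out (row 7 already has a 7).
So the only cell in column 4 that can hold 7 is r9c4.
That is row 9.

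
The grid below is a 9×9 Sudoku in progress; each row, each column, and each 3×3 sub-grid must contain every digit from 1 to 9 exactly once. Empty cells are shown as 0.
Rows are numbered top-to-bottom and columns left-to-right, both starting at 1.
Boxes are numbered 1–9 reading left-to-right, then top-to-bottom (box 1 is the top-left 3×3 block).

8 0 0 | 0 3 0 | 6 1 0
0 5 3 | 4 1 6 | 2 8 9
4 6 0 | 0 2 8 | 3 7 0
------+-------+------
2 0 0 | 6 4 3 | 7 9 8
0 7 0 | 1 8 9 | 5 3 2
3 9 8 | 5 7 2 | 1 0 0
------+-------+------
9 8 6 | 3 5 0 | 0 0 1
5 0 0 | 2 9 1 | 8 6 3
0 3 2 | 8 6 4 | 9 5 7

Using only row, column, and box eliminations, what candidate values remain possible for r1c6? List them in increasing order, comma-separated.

5,7

Row 1 already contains {1, 3, 6, 8}.
Column 6 already contains {1, 2, 3, 4, 6, 8, 9}.
Its 3×3 block (box 2) already contains {1, 2, 3, 4, 6, 8}.
Removing those from 1–9 leaves {5, 7} as the candidates for r1c6.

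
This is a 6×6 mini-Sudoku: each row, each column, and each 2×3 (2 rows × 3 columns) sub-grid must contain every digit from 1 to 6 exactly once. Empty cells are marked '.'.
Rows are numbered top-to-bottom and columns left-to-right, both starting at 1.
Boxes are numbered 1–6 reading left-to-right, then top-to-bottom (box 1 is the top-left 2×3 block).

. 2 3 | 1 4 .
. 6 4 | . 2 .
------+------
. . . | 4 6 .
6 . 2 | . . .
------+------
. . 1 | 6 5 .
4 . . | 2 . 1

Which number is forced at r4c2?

Cell r4c2 itself could take any of {1, 3, 4, 5} by direct elimination.
Consider where 4 can go in box 3.
r3c1 is out (row 3 already has a 4).
r3c2 is out (row 3 already has a 4).
r3c3 is out (row 3 already has a 4).
So the only cell in box 3 that can hold 4 is r4c2.
Therefore r4c2 = 4.

4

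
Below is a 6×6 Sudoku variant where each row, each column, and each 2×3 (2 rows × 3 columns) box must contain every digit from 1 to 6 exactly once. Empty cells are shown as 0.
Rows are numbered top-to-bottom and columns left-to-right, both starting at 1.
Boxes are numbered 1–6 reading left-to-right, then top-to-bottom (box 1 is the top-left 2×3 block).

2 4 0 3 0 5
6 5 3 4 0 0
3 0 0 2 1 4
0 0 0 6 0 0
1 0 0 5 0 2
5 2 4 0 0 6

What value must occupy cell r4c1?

Row 4 already contains {6}.
Column 1 already contains {1, 2, 3, 5, 6}.
Its 2×3 block (box 3) already contains {3}.
The only value from 1–6 not eliminated is 4, so r4c1 = 4.

4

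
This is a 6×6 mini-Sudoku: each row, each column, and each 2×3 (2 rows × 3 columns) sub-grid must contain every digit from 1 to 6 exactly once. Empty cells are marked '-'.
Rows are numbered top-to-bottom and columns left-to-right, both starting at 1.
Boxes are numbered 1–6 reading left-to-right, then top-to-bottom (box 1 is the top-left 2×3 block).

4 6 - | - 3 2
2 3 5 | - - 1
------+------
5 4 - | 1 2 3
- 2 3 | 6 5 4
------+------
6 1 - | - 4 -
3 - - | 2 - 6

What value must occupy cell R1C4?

5

Row 1 already contains {2, 3, 4, 6}.
Column 4 already contains {1, 2, 6}.
Its 2×3 block (box 2) already contains {1, 2, 3}.
The only value from 1–6 not eliminated is 5, so R1C4 = 5.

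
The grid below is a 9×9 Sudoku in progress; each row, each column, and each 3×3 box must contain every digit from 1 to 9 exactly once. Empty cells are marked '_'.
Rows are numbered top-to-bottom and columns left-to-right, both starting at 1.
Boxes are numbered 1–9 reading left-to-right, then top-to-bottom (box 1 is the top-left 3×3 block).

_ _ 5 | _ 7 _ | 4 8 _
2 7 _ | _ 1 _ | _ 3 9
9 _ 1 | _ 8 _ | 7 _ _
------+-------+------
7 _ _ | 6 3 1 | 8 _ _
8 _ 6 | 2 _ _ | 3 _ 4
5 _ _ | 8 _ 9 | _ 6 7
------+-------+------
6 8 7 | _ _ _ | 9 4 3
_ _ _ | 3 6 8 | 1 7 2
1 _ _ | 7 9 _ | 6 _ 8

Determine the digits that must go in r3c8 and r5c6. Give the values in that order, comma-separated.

2,7

For r3c8:
  Consider where 2 can go in box 3.
  r1c9 is out (column 9 already has a 2).
  r2c7 is out (row 2 already has a 2).
  r3c9 is out (column 9 already has a 2).
  So the only cell in box 3 that can hold 2 is r3c8.
  So r3c8 = 2.
For r5c6:
  Consider where 7 can go in box 5.
  r5c5 is out (column 5 already has a 7).
  r6c5 is out (row 6 already has a 7).
  So the only cell in box 5 that can hold 7 is r5c6.
  So r5c6 = 7.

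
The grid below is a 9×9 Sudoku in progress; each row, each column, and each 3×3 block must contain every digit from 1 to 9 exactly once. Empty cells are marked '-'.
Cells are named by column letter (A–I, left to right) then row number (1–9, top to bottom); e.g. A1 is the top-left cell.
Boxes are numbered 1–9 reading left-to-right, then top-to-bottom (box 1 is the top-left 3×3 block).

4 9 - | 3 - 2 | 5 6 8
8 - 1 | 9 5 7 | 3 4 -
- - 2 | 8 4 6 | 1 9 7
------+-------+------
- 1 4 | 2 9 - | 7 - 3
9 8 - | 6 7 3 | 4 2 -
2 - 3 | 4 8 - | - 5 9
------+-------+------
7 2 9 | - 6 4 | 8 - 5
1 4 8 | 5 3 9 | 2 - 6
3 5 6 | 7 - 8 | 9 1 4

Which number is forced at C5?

5

Row 5 already contains {2, 3, 4, 6, 7, 8, 9}.
Column C already contains {1, 2, 3, 4, 6, 8, 9}.
Its 3×3 block (box 4) already contains {1, 2, 3, 4, 8, 9}.
The only value from 1–9 not eliminated is 5, so C5 = 5.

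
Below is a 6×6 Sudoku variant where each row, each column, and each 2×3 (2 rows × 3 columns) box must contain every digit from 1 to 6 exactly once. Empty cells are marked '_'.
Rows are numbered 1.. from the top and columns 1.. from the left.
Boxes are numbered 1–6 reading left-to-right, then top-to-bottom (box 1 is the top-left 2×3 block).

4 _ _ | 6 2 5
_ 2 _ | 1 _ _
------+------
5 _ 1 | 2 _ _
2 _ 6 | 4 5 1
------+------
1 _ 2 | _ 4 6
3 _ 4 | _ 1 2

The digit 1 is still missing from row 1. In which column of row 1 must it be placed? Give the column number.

2

Consider where 1 can go in row 1.
row 1, column 3 is out (column 3 already has a 1).
So the only cell in row 1 that can hold 1 is row 1, column 2.
That is column 2.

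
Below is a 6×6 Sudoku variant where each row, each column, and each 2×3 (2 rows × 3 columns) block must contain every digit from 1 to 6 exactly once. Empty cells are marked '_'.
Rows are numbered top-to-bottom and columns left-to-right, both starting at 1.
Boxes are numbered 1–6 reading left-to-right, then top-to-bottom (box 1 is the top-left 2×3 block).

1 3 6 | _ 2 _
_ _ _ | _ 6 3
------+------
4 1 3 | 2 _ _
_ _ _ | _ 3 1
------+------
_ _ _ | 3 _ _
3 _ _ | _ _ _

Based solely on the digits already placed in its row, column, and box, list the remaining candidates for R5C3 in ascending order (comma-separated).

Row 5 already contains {3}.
Column 3 already contains {3, 6}.
Its 2×3 block (box 5) already contains {3}.
Removing those from 1–6 leaves {1, 2, 4, 5} as the candidates for R5C3.

1,2,4,5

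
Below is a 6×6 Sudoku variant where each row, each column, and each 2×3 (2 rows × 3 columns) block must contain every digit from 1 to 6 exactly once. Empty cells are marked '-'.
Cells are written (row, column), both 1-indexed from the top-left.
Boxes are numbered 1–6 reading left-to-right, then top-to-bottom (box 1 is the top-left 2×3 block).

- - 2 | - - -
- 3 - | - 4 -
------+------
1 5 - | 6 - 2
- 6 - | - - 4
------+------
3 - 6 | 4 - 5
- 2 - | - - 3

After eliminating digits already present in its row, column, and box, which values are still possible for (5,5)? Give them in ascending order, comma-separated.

1,2

Row 5 already contains {3, 4, 5, 6}.
Column 5 already contains {4}.
Its 2×3 block (box 6) already contains {3, 4, 5}.
Removing those from 1–6 leaves {1, 2} as the candidates for (5,5).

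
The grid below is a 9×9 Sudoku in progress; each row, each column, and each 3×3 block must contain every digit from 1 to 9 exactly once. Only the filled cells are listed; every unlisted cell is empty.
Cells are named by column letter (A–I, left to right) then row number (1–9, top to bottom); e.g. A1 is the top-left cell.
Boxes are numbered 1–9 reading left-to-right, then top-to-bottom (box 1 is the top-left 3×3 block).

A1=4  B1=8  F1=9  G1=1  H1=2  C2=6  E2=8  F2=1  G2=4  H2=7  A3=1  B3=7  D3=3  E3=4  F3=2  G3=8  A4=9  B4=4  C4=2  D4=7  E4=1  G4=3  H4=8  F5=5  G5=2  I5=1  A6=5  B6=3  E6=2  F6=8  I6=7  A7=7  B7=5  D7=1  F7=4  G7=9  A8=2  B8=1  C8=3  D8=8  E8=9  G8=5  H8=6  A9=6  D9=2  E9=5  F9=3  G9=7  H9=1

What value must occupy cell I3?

6

Cell I3 itself could take any of {5, 6, 9} by direct elimination.
Consider where 6 can go in row 3.
C3 is out (column C already has a 6).
H3 is out (column H already has a 6).
So the only cell in row 3 that can hold 6 is I3.
Therefore I3 = 6.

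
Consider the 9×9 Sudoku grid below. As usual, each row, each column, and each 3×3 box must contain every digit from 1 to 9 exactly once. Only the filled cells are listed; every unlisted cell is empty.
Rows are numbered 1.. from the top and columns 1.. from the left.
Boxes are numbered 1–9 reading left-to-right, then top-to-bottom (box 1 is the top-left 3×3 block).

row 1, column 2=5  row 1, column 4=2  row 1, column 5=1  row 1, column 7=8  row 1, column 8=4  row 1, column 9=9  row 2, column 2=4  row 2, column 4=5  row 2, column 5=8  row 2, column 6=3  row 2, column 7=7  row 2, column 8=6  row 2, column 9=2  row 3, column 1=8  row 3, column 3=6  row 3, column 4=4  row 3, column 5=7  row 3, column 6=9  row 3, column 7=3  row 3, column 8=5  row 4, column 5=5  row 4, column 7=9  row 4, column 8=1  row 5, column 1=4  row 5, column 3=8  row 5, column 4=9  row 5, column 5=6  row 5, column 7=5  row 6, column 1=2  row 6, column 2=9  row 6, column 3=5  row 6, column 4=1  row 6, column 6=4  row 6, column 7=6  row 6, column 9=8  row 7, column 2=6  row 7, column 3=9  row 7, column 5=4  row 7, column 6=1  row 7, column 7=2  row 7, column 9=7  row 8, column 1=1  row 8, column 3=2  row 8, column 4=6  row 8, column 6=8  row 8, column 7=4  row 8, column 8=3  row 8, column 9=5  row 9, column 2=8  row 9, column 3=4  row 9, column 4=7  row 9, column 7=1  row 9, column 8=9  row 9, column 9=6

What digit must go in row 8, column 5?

9

Row 8 already contains {1, 2, 3, 4, 5, 6, 8}.
Column 5 already contains {1, 4, 5, 6, 7, 8}.
Its 3×3 block (box 8) already contains {1, 4, 6, 7, 8}.
The only value from 1–9 not eliminated is 9, so row 8, column 5 = 9.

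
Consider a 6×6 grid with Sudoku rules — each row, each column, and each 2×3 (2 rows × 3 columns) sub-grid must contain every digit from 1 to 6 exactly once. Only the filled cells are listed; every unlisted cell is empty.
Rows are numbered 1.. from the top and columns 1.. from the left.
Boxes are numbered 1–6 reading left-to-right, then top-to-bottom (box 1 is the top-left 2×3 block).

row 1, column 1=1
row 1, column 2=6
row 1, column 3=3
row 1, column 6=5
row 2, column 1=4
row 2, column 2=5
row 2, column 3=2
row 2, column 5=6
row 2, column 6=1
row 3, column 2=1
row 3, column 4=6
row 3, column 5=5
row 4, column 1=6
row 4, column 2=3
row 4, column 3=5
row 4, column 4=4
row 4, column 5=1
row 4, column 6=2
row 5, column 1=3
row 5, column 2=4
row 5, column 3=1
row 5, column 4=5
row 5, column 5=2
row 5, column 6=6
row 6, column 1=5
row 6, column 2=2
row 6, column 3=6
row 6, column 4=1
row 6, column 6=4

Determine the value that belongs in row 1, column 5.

Row 1 already contains {1, 3, 5, 6}.
Column 5 already contains {1, 2, 5, 6}.
Its 2×3 block (box 2) already contains {1, 5, 6}.
The only value from 1–6 not eliminated is 4, so row 1, column 5 = 4.

4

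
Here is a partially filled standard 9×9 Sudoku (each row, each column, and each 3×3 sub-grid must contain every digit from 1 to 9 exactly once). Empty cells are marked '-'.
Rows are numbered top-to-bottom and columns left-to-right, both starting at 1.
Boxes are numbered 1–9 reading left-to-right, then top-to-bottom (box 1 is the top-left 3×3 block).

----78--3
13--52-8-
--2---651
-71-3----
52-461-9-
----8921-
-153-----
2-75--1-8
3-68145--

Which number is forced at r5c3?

8

Cell r5c3 itself could take any of {3, 8} by direct elimination.
Consider where 8 can go in column 3.
r1c3 is out (row 1 already has a 8).
r2c3 is out (row 2 already has a 8).
r6c3 is out (row 6 already has a 8).
So the only cell in column 3 that can hold 8 is r5c3.
Therefore r5c3 = 8.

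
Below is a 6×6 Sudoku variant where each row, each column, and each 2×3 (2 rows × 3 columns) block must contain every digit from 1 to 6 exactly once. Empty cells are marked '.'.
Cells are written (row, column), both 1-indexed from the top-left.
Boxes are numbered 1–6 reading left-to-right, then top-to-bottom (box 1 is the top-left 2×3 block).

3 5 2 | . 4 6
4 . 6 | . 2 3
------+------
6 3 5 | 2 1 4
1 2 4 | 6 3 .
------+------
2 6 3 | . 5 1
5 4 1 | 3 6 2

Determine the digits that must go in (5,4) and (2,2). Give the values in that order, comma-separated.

4,1

For (5,4):
  Row 5 already contains {1, 2, 3, 5, 6}.
  Column 4 already contains {2, 3, 6}.
  Its 2×3 block (box 6) already contains {1, 2, 3, 5, 6}.
  The only value from 1–6 not eliminated is 4, so (5,4) = 4.
For (2,2):
  Row 2 already contains {2, 3, 4, 6}.
  Column 2 already contains {2, 3, 4, 5, 6}.
  Its 2×3 block (box 1) already contains {2, 3, 4, 5, 6}.
  The only value from 1–6 not eliminated is 1, so (2,2) = 1.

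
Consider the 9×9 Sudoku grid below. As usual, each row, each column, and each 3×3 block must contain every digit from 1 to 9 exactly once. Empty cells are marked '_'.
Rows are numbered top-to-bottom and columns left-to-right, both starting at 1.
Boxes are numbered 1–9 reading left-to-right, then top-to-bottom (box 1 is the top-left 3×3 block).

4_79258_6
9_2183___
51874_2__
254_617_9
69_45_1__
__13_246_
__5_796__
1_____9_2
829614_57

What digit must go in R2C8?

Cell R2C8 itself could take any of {4, 7} by direct elimination.
Consider where 7 can go in box 3.
R1C8 is out (row 1 already has a 7).
R2C7 is out (column 7 already has a 7).
R2C9 is out (column 9 already has a 7).
R3C8 is out (row 3 already has a 7).
R3C9 is out (row 3 already has a 7).
So the only cell in box 3 that can hold 7 is R2C8.
Therefore R2C8 = 7.

7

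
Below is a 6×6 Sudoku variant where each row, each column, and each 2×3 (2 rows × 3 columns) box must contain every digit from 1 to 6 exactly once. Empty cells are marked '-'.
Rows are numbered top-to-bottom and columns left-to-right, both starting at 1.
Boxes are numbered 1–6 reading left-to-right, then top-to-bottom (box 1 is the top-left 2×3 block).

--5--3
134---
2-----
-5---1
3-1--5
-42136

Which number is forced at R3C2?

Cell R3C2 itself could take any of {1, 6} by direct elimination.
Consider where 1 can go in row 3.
R3C3 is out (column 3 already has a 1).
R3C4 is out (column 4 already has a 1).
R3C5 is out (box 4 already has a 1).
R3C6 is out (column 6 already has a 1).
So the only cell in row 3 that can hold 1 is R3C2.
Therefore R3C2 = 1.

1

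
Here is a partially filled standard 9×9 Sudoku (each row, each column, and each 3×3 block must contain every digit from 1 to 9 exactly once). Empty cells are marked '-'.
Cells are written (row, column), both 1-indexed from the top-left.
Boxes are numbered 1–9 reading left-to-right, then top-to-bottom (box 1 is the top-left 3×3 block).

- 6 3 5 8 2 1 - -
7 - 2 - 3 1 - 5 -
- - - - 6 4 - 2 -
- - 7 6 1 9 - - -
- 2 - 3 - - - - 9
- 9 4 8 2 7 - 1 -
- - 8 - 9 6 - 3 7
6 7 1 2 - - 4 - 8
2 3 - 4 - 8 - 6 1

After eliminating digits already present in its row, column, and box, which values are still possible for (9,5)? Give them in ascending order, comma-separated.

5,7

Row 9 already contains {1, 2, 3, 4, 6, 8}.
Column 5 already contains {1, 2, 3, 6, 8, 9}.
Its 3×3 block (box 8) already contains {2, 4, 6, 8, 9}.
Removing those from 1–9 leaves {5, 7} as the candidates for (9,5).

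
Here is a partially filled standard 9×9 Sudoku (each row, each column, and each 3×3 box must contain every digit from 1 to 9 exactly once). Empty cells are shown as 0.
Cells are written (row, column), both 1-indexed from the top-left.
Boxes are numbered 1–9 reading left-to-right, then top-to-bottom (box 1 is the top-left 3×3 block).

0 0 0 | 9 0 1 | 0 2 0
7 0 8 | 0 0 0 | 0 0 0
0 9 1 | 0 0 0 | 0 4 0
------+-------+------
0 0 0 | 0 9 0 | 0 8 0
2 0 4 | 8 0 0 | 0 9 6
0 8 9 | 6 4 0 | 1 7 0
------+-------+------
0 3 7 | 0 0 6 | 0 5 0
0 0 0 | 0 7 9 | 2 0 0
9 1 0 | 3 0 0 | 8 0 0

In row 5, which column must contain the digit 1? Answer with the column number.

5

Consider where 1 can go in row 5.
(5,2) is out (column 2 already has a 1).
(5,6) is out (column 6 already has a 1).
(5,7) is out (column 7 already has a 1).
So the only cell in row 5 that can hold 1 is (5,5).
That is column 5.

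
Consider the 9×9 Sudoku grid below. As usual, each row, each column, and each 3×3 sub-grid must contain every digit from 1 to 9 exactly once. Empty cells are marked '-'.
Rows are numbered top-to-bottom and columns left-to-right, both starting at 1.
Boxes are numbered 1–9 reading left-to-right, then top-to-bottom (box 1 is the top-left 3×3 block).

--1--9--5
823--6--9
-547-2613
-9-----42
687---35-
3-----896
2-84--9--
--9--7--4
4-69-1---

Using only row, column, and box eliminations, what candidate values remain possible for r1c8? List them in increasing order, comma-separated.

2,7,8

Row 1 already contains {1, 5, 9}.
Column 8 already contains {1, 4, 5, 9}.
Its 3×3 block (box 3) already contains {1, 3, 5, 6, 9}.
Removing those from 1–9 leaves {2, 7, 8} as the candidates for r1c8.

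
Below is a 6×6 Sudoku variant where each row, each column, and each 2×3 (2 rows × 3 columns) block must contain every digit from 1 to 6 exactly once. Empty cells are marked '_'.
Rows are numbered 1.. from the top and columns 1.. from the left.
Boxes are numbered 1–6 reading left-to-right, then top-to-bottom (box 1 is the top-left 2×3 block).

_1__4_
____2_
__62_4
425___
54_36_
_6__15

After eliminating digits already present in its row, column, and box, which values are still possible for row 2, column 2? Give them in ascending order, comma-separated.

Row 2 already contains {2}.
Column 2 already contains {1, 2, 4, 6}.
Its 2×3 block (box 1) already contains {1}.
Removing those from 1–6 leaves {3, 5} as the candidates for row 2, column 2.

3,5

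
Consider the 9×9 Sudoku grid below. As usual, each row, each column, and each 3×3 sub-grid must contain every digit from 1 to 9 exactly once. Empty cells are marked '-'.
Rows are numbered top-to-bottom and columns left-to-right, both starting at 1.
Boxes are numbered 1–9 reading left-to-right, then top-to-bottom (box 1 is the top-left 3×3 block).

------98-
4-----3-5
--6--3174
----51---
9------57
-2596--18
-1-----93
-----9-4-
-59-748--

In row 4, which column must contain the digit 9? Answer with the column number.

Consider where 9 can go in row 4.
r4c1 is out (column 1 already has a 9). r4c2 is out (box 4 already has a 9). r4c3 is out (column 3 already has a 9). r4c4 is out (column 4 already has a 9). The remaining empty cells in row 4 are similarly blocked.
So the only cell in row 4 that can hold 9 is r4c9.
That is column 9.

9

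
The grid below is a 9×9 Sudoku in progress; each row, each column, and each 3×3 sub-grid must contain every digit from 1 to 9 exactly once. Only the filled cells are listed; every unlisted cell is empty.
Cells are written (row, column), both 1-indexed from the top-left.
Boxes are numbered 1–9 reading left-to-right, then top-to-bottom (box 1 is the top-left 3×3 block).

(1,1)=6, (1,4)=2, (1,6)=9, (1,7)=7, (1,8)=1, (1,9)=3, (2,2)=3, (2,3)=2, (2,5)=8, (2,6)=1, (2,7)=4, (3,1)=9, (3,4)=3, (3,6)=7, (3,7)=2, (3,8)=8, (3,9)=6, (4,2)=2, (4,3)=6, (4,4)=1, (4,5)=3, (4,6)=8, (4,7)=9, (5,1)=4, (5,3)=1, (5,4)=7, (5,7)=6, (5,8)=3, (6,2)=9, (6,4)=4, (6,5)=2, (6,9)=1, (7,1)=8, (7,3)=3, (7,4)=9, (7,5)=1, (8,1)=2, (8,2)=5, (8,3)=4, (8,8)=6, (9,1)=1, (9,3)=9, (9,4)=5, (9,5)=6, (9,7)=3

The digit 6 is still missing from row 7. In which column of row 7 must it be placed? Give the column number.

2

Consider where 6 can go in row 7.
(7,6) is out (box 8 already has a 6).
(7,7) is out (column 7 already has a 6).
(7,8) is out (column 8 already has a 6).
(7,9) is out (column 9 already has a 6).
So the only cell in row 7 that can hold 6 is (7,2).
That is column 2.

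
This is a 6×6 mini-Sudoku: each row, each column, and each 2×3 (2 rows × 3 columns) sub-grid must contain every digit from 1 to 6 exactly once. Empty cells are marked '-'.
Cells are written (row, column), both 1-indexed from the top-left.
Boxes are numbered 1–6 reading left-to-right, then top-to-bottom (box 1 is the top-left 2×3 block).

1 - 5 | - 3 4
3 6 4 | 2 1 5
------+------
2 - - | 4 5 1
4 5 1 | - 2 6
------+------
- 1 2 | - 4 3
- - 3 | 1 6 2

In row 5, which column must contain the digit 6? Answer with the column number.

Consider where 6 can go in row 5.
(5,4) is out (box 6 already has a 6).
So the only cell in row 5 that can hold 6 is (5,1).
That is column 1.

1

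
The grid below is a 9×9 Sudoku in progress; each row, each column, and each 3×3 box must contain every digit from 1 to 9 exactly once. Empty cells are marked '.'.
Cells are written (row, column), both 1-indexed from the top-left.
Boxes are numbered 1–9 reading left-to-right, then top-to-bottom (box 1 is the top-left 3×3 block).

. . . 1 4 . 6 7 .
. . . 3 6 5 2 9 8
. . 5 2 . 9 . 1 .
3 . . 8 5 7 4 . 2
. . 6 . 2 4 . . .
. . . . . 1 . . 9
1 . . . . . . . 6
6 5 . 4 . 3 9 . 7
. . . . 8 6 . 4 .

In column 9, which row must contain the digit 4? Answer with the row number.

3

Consider where 4 can go in column 9.
(1,9) is out (row 1 already has a 4).
(5,9) is out (row 5 already has a 4).
(9,9) is out (row 9 already has a 4).
So the only cell in column 9 that can hold 4 is (3,9).
That is row 3.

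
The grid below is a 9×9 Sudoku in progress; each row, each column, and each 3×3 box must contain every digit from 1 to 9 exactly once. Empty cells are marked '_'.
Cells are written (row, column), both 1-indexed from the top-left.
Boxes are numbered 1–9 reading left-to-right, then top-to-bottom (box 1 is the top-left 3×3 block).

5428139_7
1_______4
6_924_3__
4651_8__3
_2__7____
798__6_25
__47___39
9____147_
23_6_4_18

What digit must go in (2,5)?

6

Cell (2,5) itself could take any of {5, 6, 9} by direct elimination.
Consider where 6 can go in box 2.
(2,4) is out (column 4 already has a 6).
(2,6) is out (column 6 already has a 6).
(3,6) is out (row 3 already has a 6).
So the only cell in box 2 that can hold 6 is (2,5).
Therefore (2,5) = 6.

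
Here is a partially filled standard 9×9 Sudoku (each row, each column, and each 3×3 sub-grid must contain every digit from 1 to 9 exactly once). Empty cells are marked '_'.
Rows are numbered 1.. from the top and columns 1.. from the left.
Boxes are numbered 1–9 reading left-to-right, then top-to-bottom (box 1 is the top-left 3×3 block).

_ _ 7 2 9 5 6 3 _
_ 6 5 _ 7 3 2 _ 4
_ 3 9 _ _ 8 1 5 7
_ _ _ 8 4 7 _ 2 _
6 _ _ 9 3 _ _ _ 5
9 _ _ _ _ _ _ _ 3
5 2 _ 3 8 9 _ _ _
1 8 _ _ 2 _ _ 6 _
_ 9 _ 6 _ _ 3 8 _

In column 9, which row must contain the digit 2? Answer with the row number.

9

Consider where 2 can go in column 9.
row 1, column 9 is out (row 1 already has a 2).
row 4, column 9 is out (row 4 already has a 2).
row 7, column 9 is out (row 7 already has a 2).
row 8, column 9 is out (row 8 already has a 2).
So the only cell in column 9 that can hold 2 is row 9, column 9.
That is row 9.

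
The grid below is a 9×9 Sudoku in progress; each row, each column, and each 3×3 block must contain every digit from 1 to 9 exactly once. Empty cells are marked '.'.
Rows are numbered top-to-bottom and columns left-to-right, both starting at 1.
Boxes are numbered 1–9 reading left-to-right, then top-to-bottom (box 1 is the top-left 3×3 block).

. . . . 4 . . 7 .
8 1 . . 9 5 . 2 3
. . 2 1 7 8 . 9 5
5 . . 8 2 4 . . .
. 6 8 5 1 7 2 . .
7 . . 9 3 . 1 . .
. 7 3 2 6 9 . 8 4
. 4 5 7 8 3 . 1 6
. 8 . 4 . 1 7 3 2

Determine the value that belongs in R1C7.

Cell R1C7 itself could take any of {6, 8} by direct elimination.
Consider where 8 can go in column 7.
R2C7 is out (row 2 already has a 8).
R3C7 is out (row 3 already has a 8).
R4C7 is out (row 4 already has a 8).
R7C7 is out (row 7 already has a 8).
R8C7 is out (row 8 already has a 8).
So the only cell in column 7 that can hold 8 is R1C7.
Therefore R1C7 = 8.

8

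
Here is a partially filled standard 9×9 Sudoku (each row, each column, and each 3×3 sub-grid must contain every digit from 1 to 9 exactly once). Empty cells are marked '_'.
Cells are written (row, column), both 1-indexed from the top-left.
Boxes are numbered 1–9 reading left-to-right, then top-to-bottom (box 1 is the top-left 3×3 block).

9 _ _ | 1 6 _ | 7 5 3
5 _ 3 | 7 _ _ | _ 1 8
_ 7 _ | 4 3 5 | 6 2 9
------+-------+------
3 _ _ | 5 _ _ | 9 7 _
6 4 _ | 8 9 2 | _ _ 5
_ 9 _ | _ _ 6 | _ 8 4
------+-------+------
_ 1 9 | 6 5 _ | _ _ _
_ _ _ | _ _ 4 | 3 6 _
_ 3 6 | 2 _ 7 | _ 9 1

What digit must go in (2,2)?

Cell (2,2) itself could take any of {2, 6} by direct elimination.
Consider where 6 can go in row 2.
(2,5) is out (column 5 already has a 6).
(2,6) is out (column 6 already has a 6).
(2,7) is out (column 7 already has a 6).
So the only cell in row 2 that can hold 6 is (2,2).
Therefore (2,2) = 6.

6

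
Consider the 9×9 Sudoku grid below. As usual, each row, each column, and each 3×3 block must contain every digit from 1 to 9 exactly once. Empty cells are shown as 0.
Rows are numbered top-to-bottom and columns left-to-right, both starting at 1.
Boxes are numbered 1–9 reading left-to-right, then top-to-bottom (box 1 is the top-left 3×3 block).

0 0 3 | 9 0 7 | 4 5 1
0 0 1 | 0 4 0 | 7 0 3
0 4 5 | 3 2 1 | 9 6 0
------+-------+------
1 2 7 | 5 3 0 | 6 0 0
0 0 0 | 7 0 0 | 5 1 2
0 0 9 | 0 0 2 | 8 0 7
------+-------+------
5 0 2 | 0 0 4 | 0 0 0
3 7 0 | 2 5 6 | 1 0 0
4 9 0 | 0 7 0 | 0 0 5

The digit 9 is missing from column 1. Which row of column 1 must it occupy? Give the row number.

Consider where 9 can go in column 1.
R1C1 is out (row 1 already has a 9).
R3C1 is out (row 3 already has a 9).
R5C1 is out (box 4 already has a 9).
R6C1 is out (row 6 already has a 9).
So the only cell in column 1 that can hold 9 is R2C1.
That is row 2.

2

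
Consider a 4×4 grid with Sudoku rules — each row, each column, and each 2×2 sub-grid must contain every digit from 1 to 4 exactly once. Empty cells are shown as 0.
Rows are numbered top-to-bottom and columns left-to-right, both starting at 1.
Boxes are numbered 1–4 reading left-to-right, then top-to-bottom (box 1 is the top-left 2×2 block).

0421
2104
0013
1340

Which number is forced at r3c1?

Row 3 already contains {1, 3}.
Column 1 already contains {1, 2}.
Its 2×2 block (box 3) already contains {1, 3}.
The only value from 1–4 not eliminated is 4, so r3c1 = 4.

4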